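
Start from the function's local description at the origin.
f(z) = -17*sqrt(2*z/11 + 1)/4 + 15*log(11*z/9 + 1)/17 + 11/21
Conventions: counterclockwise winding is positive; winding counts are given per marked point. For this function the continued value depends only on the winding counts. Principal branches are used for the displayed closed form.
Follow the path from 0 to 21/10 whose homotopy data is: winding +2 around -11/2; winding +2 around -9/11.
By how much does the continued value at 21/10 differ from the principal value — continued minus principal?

The rational part is single-valued and drops out of the difference; each branch term changes only by its own monodromy.
(-17/4)*sqrt(1 - z/(-11/2)): winding +2 is even, the square root returns to the same sheet, contribution 0.
(15/17)*log(1 - z/(-9/11)): each positive loop around -9/11 adds 2*pi*i to the log, so winding +2 contributes (15/17)*(2)*2*pi*i = (60/17)*pi*i.
Summing the contributions at z = 21/10 gives (60/17)*pi*i.

Continued minus principal equals (60/17)*pi*i.


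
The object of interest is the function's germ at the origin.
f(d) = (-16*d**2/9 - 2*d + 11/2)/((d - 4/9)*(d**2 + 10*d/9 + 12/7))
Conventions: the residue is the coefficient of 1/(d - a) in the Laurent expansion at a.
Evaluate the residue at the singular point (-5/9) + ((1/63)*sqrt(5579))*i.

The factor d**2 + 10*d/9 + 12/7 splits as (d - a)(d - a') with a = (-5/9) + ((1/63)*sqrt(5579))*i, a' = (-5/9) - ((1/63)*sqrt(5579))*i. At the order-1 pole a set g(d) = (d - a)*f(d) = [(-16*d**2/9 - 2*d + 11/2)/(d - 4/9)] / (d - a').
Simple pole: residue = g(a) at a = (-5/9) + ((1/63)*sqrt(5579))*i, which is (-87125/49104) + ((789581/39135888)*sqrt(5579))*i.

The residue is (-87125/49104) + ((789581/39135888)*sqrt(5579))*i.


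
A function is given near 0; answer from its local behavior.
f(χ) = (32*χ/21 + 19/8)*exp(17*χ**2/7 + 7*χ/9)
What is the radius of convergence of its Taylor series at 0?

The radius of convergence is infinite.

The factor exp(17*χ**2/7 + 7*χ/9) is entire and contributes no finite singular point.
The polynomial part has no poles.
No finite singular points: the Taylor series at 0 converges everywhere.


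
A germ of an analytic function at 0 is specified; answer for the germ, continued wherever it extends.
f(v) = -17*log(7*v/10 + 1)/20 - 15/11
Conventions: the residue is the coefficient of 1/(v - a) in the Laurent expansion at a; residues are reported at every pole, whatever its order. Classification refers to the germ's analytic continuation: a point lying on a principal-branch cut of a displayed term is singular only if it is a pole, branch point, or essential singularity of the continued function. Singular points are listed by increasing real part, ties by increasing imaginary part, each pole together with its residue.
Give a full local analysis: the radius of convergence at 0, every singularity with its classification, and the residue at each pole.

Branch term (-17/20)*log(1 - v/(-10/7)): its argument vanishes at v = -10/7, a logarithmic branch point, modulus 10/7.
The radius of convergence is the smallest modulus among the singular points: 10/7.

Radius of convergence at 0: 10/7.
At -10/7: a logarithmic branch point.


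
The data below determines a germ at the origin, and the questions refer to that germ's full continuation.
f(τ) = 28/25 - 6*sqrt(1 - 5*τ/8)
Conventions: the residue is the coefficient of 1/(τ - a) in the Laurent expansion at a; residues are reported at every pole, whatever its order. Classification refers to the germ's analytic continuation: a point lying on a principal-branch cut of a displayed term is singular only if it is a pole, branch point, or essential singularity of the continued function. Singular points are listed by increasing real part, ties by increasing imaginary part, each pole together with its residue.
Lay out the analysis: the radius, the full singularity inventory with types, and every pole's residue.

Radius of convergence at 0: 8/5.
At 8/5: an algebraic (square-root) branch point.

Branch term (-6)*sqrt(1 - τ/(8/5)): its argument vanishes at τ = 8/5, a square-root branch point, modulus 8/5.
The radius of convergence is the smallest modulus among the singular points: 8/5.


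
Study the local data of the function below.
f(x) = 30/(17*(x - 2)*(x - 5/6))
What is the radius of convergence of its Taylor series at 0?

Denominator factor (x - 5/6): pole of order 1 at 5/6, modulus 5/6.
Denominator factor (x - 2): pole of order 1 at 2, modulus 2.
The radius of convergence is the smallest modulus among the singular points: 5/6.

The radius of convergence is 5/6.


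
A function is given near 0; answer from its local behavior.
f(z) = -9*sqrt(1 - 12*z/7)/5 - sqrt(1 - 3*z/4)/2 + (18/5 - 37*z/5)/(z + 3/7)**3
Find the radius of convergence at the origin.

The radius of convergence is 3/7.

Denominator factor (z + 3/7)^3: pole of order 3 at -3/7, modulus 3/7.
Branch term (-1/2)*sqrt(1 - z/(4/3)): its argument vanishes at z = 4/3, a square-root branch point, modulus 4/3.
Branch term (-9/5)*sqrt(1 - z/(7/12)): its argument vanishes at z = 7/12, a square-root branch point, modulus 7/12.
The radius of convergence is the smallest modulus among the singular points: 3/7.


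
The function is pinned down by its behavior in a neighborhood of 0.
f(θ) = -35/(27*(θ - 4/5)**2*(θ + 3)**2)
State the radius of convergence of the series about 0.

Denominator factor (θ + 3)^2: pole of order 2 at -3, modulus 3.
Denominator factor (θ - 4/5)^2: pole of order 2 at 4/5, modulus 4/5.
The radius of convergence is the smallest modulus among the singular points: 4/5.

The radius of convergence is 4/5.


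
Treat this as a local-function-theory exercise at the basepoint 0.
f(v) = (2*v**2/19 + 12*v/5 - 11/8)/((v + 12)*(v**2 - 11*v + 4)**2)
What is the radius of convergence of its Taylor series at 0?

Denominator factor (v + 12): pole of order 1 at -12, modulus 12.
Denominator factor (v**2 - 11*v + 4)^2: discriminant 105, real irrational roots 11/2 + (1/2)*sqrt(105) and 11/2 - (1/2)*sqrt(105); poles of order 2, moduli 11/2 + (1/2)*sqrt(105) and 11/2 - (1/2)*sqrt(105).
The radius of convergence is the smallest modulus among the singular points: 11/2 - (1/2)*sqrt(105).

The radius of convergence is 11/2 - (1/2)*sqrt(105).


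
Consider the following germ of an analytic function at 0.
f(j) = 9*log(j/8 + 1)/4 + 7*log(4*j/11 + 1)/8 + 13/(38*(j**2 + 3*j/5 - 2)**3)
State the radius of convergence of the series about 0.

The radius of convergence is -3/10 + (1/10)*sqrt(209).

Denominator factor (j**2 + 3*j/5 - 2)^3: discriminant 209/25, real irrational roots -3/10 + (1/10)*sqrt(209) and -3/10 - (1/10)*sqrt(209); poles of order 3, moduli -3/10 + (1/10)*sqrt(209) and 3/10 + (1/10)*sqrt(209).
Branch term (9/4)*log(1 - j/(-8)): its argument vanishes at j = -8, a logarithmic branch point, modulus 8.
Branch term (7/8)*log(1 - j/(-11/4)): its argument vanishes at j = -11/4, a logarithmic branch point, modulus 11/4.
The radius of convergence is the smallest modulus among the singular points: -3/10 + (1/10)*sqrt(209).


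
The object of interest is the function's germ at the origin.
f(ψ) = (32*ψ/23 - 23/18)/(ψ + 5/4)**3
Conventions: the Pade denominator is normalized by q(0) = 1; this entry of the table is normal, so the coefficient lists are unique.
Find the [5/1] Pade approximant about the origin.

Taylor coefficients needed (expand at 0): a_0 = -736/1125, a_1 = 98432/43125, a_2 = -910336/215625, a_3 = 3936256/646875, a_4 = -8265728/1078125, a_5 = 239304704/26953125, a_6 = -3923247104/404296875.
Write the denominator as Q(ψ) = 1 + q1*ψ. Requiring Q*f - P = O(ψ^7) with deg P <= 5 kills the coefficients of ψ^6..ψ^6 in Q*f:
  ψ^6: a_6 + q1*a_5 = 0, i.e. -3923247104/404296875 + (239304704/26953125)*q1 = 0.
Solving this linear system: q1 = 119728/109545.
The numerator is Q*f truncated at degree 5: P0 = a_0 = -736/1125; P1 = a_1 + q1*a_0 = 888576896/566895375; P2 = a_2 + q1*a_1 = -8159484928/4724128125; P3 = a_3 + q1*a_2 = 34739679232/23620640625; P4 = a_4 + q1*a_3 = -72001445888/70861921875; P5 = a_5 + q1*a_4 = 294731350016/590516015625.

The Pade approximant has numerator coefficients [-736/1125, 888576896/566895375, -8159484928/4724128125, 34739679232/23620640625, -72001445888/70861921875, 294731350016/590516015625]; denominator coefficients [1, 119728/109545].


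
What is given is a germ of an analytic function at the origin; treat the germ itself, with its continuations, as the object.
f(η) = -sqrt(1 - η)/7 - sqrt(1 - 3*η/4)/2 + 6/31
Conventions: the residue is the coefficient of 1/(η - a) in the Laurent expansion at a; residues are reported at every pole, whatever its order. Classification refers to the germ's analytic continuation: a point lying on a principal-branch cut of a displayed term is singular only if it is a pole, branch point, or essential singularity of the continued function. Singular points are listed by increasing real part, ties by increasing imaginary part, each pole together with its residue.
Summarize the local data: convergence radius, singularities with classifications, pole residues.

Radius of convergence at 0: 1.
At 1: an algebraic (square-root) branch point.
At 4/3: an algebraic (square-root) branch point.

Branch term (-1/2)*sqrt(1 - η/(4/3)): its argument vanishes at η = 4/3, a square-root branch point, modulus 4/3.
Branch term (-1/7)*sqrt(1 - η/(1)): its argument vanishes at η = 1, a square-root branch point, modulus 1.
The radius of convergence is the smallest modulus among the singular points: 1.
List the singular points by increasing real part (a conjugate pair: the negative imaginary part first).


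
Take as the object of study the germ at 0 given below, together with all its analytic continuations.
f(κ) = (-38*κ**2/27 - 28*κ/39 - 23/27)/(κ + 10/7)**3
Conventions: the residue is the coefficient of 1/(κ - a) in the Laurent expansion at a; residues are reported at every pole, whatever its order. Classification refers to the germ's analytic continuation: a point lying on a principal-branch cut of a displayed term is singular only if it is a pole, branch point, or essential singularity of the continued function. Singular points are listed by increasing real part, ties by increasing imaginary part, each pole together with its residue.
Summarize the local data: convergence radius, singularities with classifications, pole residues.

Radius of convergence at 0: 10/7.
At -10/7: a pole of order 3; residue -38/27.

Denominator factor (κ + 10/7)^3: pole of order 3 at -10/7, modulus 10/7.
The radius of convergence is the smallest modulus among the singular points: 10/7.
At the order-3 pole -10/7 set g(κ) = (κ - (-10/7))^3*f(κ) = -38*κ**2/27 - 28*κ/39 - 23/27.
Order-3 pole: residue = g''(a)/2; g''(-10/7) = -76/27, so the residue is -38/27.


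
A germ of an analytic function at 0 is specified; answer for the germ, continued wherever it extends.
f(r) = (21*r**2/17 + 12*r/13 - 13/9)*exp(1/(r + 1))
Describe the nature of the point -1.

The point is an essential singularity.

The exponent 1/(r - (-1)) has a pole at -1, so exp(1/(r - (-1))) takes every nonzero value near it: an essential singularity (not a pole of any order).


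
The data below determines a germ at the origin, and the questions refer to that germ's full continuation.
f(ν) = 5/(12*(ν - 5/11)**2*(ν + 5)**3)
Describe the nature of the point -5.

The denominator factor ν + 5 vanishes at -5 and appears to the power 3; the numerator there equals 5/12, nonzero, and no other factor vanishes.
Hence a pole whose order is the multiplicity, 3.

The point is a pole of order 3.


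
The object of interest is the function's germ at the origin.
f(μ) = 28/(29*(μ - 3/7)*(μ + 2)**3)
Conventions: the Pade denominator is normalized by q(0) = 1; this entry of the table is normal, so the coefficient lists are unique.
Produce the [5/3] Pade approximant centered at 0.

Taylor coefficients needed (expand at 0): a_0 = -49/174, a_1 = -245/1044, a_2 = -1519/1566, a_3 = -35917/18792, a_4 = -1065211/225504, a_5 = -14662907/1353024, a_6 = -3556567/139968, a_7 = -360509317/6088608, a_8 = -40391510509/292253184.
Write the denominator as Q(μ) = 1 + q1*μ + q2*μ^2 + q3*μ^3. Requiring Q*f - P = O(μ^9) with deg P <= 5 kills the coefficients of μ^6..μ^8 in Q*f:
  μ^6: a_6 + q1*a_5 + q2*a_4 + q3*a_3 = 0, i.e. -3556567/139968 + (-14662907/1353024)*q1 + (-1065211/225504)*q2 + (-35917/18792)*q3 = 0.
  μ^7: a_7 + q1*a_6 + q2*a_5 + q3*a_4 = 0, i.e. -360509317/6088608 + (-3556567/139968)*q1 + (-14662907/1353024)*q2 + (-1065211/225504)*q3 = 0.
  μ^8: a_8 + q1*a_7 + q2*a_6 + q3*a_5 = 0, i.e. -40391510509/292253184 + (-360509317/6088608)*q1 + (-3556567/139968)*q2 + (-14662907/1353024)*q3 = 0.
Solving this linear system: q1 = -23354899/19567902, q2 = -91120723/39135804, q3 = -181475155/234814824.
The numerator is Q*f truncated at degree 5: P0 = a_0 = -49/174; P1 = a_1 + q1*a_0 = 19187077/189156386; P2 = a_2 + q1*a_1 + q2*a_0 = -58255463/1702407474; P3 = a_3 + q1*a_2 + q2*a_1 + q3*a_0 = 5932871/567469158; P4 = a_4 + q1*a_3 + q2*a_2 + q3*a_1 = -1529437/567469158; P5 = a_5 + q1*a_4 + q2*a_3 + q3*a_2 = 823543/1702407474.

The Pade approximant has numerator coefficients [-49/174, 19187077/189156386, -58255463/1702407474, 5932871/567469158, -1529437/567469158, 823543/1702407474]; denominator coefficients [1, -23354899/19567902, -91120723/39135804, -181475155/234814824].


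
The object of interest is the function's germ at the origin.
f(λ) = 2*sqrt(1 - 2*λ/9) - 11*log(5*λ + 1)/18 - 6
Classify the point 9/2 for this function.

The point is an algebraic (square-root) branch point.

The term (2)*sqrt(1 - λ/(9/2)) has argument 1 - 9/2/(9/2) = 0 at 9/2: a square-root (algebraic, two-sheeted) branch point; the remaining terms are analytic or single-valued there.


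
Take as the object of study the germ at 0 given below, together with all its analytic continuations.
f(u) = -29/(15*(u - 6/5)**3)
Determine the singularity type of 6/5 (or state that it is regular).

The denominator factor u - 6/5 vanishes at 6/5 and appears to the power 3; the numerator there equals -29/15, nonzero, and no other factor vanishes.
Hence a pole whose order is the multiplicity, 3.

The point is a pole of order 3.


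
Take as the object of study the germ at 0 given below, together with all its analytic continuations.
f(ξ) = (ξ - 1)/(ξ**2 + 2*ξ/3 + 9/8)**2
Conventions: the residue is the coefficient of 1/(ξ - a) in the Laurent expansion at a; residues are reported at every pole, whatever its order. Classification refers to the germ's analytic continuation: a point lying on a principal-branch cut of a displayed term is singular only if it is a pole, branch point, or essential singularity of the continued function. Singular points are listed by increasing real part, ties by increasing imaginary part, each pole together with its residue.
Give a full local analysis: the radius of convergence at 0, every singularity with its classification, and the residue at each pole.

Denominator factor (ξ**2 + 2*ξ/3 + 9/8)^2: discriminant -73/18, complex-conjugate roots (-1/3) + ((1/12)*sqrt(146))*i and (-1/3) - ((1/12)*sqrt(146))*i; poles of order 2, moduli (3/4)*sqrt(2) and (3/4)*sqrt(2).
The radius of convergence is the smallest modulus among the singular points: (3/4)*sqrt(2).
The factor ξ**2 + 2*ξ/3 + 9/8 splits as (ξ - a)(ξ - a') with a = (-1/3) - ((1/12)*sqrt(146))*i, a' = (-1/3) + ((1/12)*sqrt(146))*i. At the order-2 pole a set g(ξ) = (ξ - a)^2*f(ξ) = [ξ - 1] / (ξ - a')^2.
Order-2 pole: residue = g'(a); g'((-1/3) - ((1/12)*sqrt(146))*i) = -((144/5329)*sqrt(146))*i, so the residue is -((144/5329)*sqrt(146))*i.
The factor ξ**2 + 2*ξ/3 + 9/8 splits as (ξ - a)(ξ - a') with a = (-1/3) + ((1/12)*sqrt(146))*i, a' = (-1/3) - ((1/12)*sqrt(146))*i. At the order-2 pole a set g(ξ) = (ξ - a)^2*f(ξ) = [ξ - 1] / (ξ - a')^2.
Order-2 pole: residue = g'(a); g'((-1/3) + ((1/12)*sqrt(146))*i) = ((144/5329)*sqrt(146))*i, so the residue is ((144/5329)*sqrt(146))*i.
List the singular points by increasing real part (a conjugate pair: the negative imaginary part first).

Radius of convergence at 0: (3/4)*sqrt(2).
At (-1/3) - ((1/12)*sqrt(146))*i: a pole of order 2; residue -((144/5329)*sqrt(146))*i.
At (-1/3) + ((1/12)*sqrt(146))*i: a pole of order 2; residue ((144/5329)*sqrt(146))*i.


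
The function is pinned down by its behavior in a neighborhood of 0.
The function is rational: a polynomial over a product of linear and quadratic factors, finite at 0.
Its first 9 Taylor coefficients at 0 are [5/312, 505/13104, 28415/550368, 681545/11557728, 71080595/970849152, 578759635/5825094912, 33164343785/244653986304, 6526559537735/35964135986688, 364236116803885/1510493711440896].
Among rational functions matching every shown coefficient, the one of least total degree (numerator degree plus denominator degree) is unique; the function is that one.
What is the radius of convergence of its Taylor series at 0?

No rational of total degree below 7 reproduces all 9 coefficients; solving the [0/7] Pade equations on them gives f(ρ) = -10/(13*(ρ - 3/4)*(ρ**2 - 10*ρ/7 + 4)**3), whose expansion matches every shown term.
Denominator factor (ρ**2 - 10*ρ/7 + 4)^3: discriminant -684/49, complex-conjugate roots (5/7) + ((3/7)*sqrt(19))*i and (5/7) - ((3/7)*sqrt(19))*i; poles of order 3, moduli 2 and 2.
Denominator factor (ρ - 3/4): pole of order 1 at 3/4, modulus 3/4.
The radius of convergence is the smallest modulus among the singular points: 3/4.

The radius of convergence is 3/4.


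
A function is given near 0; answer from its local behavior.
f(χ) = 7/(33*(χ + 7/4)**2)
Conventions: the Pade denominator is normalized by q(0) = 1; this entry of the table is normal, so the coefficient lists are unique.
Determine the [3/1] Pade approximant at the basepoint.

The Pade approximant has numerator coefficients [16/231, -16/539, 128/11319, -256/79233]; denominator coefficients [1, 5/7].

Taylor coefficients needed (expand at 0): a_0 = 16/231, a_1 = -128/1617, a_2 = 256/3773, a_3 = -4096/79233, a_4 = 20480/554631.
Write the denominator as Q(χ) = 1 + q1*χ. Requiring Q*f - P = O(χ^5) with deg P <= 3 kills the coefficients of χ^4..χ^4 in Q*f:
  χ^4: a_4 + q1*a_3 = 0, i.e. 20480/554631 + (-4096/79233)*q1 = 0.
Solving this linear system: q1 = 5/7.
The numerator is Q*f truncated at degree 3: P0 = a_0 = 16/231; P1 = a_1 + q1*a_0 = -16/539; P2 = a_2 + q1*a_1 = 128/11319; P3 = a_3 + q1*a_2 = -256/79233.


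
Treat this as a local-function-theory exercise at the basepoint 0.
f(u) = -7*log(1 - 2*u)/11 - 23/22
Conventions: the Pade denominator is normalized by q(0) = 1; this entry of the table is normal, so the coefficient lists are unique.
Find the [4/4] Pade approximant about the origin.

Taylor coefficients needed (expand at 0): a_0 = -23/22, a_1 = 14/11, a_2 = 14/11, a_3 = 56/33, a_4 = 28/11, a_5 = 224/55, a_6 = 224/33, a_7 = 128/11, a_8 = 224/11.
Write the denominator as Q(u) = 1 + q1*u + q2*u^2 + q3*u^3 + q4*u^4. Requiring Q*f - P = O(u^9) with deg P <= 4 kills the coefficients of u^5..u^8 in Q*f:
  u^5: a_5 + q1*a_4 + q2*a_3 + q3*a_2 + q4*a_1 = 0, i.e. 224/55 + (28/11)*q1 + (56/33)*q2 + (14/11)*q3 + (14/11)*q4 = 0.
  u^6: a_6 + q1*a_5 + q2*a_4 + q3*a_3 + q4*a_2 = 0, i.e. 224/33 + (224/55)*q1 + (28/11)*q2 + (56/33)*q3 + (14/11)*q4 = 0.
  u^7: a_7 + q1*a_6 + q2*a_5 + q3*a_4 + q4*a_3 = 0, i.e. 128/11 + (224/33)*q1 + (224/55)*q2 + (28/11)*q3 + (56/33)*q4 = 0.
  u^8: a_8 + q1*a_7 + q2*a_6 + q3*a_5 + q4*a_4 = 0, i.e. 224/11 + (128/11)*q1 + (224/33)*q2 + (224/55)*q3 + (28/11)*q4 = 0.
Solving this linear system: q1 = -4, q2 = 36/7, q3 = -16/7, q4 = 8/35.
The numerator is Q*f truncated at degree 4: P0 = a_0 = -23/22; P1 = a_1 + q1*a_0 = 60/11; P2 = a_2 + q1*a_1 + q2*a_0 = -708/77; P3 = a_3 + q1*a_2 + q2*a_1 + q3*a_0 = 1280/231; P4 = a_4 + q1*a_3 + q2*a_2 + q3*a_1 + q4*a_0 = -976/1155.

The Pade approximant has numerator coefficients [-23/22, 60/11, -708/77, 1280/231, -976/1155]; denominator coefficients [1, -4, 36/7, -16/7, 8/35].


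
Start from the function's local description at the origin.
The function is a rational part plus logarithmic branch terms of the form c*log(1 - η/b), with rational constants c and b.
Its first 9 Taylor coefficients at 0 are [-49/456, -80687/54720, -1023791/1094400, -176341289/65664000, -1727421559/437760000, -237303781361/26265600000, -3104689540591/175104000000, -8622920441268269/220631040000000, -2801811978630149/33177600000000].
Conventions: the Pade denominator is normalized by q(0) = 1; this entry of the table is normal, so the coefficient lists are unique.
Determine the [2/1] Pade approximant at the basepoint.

Taylor coefficients needed (read off): a_0 = -49/456, a_1 = -80687/54720, a_2 = -1023791/1094400, a_3 = -176341289/65664000.
Write the denominator as Q(η) = 1 + q1*η. Requiring Q*f - P = O(η^4) with deg P <= 2 kills the coefficients of η^3..η^3 in Q*f:
  η^3: a_3 + q1*a_2 = 0, i.e. -176341289/65664000 + (-1023791/1094400)*q1 = 0.
Solving this linear system: q1 = -10373017/3613380.
The numerator is Q*f truncated at degree 2: P0 = a_0 = -49/456; P1 = a_1 + q1*a_0 = -256177169/219693504; P2 = a_2 + q1*a_1 = 6520003265/1977241536.

The Pade approximant has numerator coefficients [-49/456, -256177169/219693504, 6520003265/1977241536]; denominator coefficients [1, -10373017/3613380].


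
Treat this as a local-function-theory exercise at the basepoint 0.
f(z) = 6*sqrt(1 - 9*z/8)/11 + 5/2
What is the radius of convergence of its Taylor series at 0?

Branch term (6/11)*sqrt(1 - z/(8/9)): its argument vanishes at z = 8/9, a square-root branch point, modulus 8/9.
The radius of convergence is the smallest modulus among the singular points: 8/9.

The radius of convergence is 8/9.


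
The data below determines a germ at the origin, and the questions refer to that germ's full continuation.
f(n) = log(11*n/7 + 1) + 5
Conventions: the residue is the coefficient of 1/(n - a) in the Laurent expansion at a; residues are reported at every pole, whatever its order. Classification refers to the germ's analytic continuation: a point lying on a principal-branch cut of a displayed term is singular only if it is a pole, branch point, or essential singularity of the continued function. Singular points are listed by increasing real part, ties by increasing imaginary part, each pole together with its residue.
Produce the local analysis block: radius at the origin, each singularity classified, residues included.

Branch term (1)*log(1 - n/(-7/11)): its argument vanishes at n = -7/11, a logarithmic branch point, modulus 7/11.
The radius of convergence is the smallest modulus among the singular points: 7/11.

Radius of convergence at 0: 7/11.
At -7/11: a logarithmic branch point.


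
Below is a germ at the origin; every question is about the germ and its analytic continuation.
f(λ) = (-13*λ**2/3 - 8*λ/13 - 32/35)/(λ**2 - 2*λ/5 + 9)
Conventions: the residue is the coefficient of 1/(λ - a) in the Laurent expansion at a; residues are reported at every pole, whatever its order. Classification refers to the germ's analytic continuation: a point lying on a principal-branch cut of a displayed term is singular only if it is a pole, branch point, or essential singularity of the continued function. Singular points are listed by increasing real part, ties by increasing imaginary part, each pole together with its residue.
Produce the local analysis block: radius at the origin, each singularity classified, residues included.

Radius of convergence at 0: 3.
At (1/5) - ((4/5)*sqrt(14))*i: a pole of order 1; residue (-229/195) + ((256729/152880)*sqrt(14))*i.
At (1/5) + ((4/5)*sqrt(14))*i: a pole of order 1; residue (-229/195) - ((256729/152880)*sqrt(14))*i.

Denominator factor (λ**2 - 2*λ/5 + 9): discriminant -896/25, complex-conjugate roots (1/5) + ((4/5)*sqrt(14))*i and (1/5) - ((4/5)*sqrt(14))*i; poles of order 1, moduli 3 and 3.
The radius of convergence is the smallest modulus among the singular points: 3.
The factor λ**2 - 2*λ/5 + 9 splits as (λ - a)(λ - a') with a = (1/5) - ((4/5)*sqrt(14))*i, a' = (1/5) + ((4/5)*sqrt(14))*i. At the order-1 pole a set g(λ) = (λ - a)*f(λ) = [-13*λ**2/3 - 8*λ/13 - 32/35] / (λ - a').
Simple pole: residue = g(a) at a = (1/5) - ((4/5)*sqrt(14))*i, which is (-229/195) + ((256729/152880)*sqrt(14))*i.
The factor λ**2 - 2*λ/5 + 9 splits as (λ - a)(λ - a') with a = (1/5) + ((4/5)*sqrt(14))*i, a' = (1/5) - ((4/5)*sqrt(14))*i. At the order-1 pole a set g(λ) = (λ - a)*f(λ) = [-13*λ**2/3 - 8*λ/13 - 32/35] / (λ - a').
Simple pole: residue = g(a) at a = (1/5) + ((4/5)*sqrt(14))*i, which is (-229/195) - ((256729/152880)*sqrt(14))*i.
List the singular points by increasing real part (a conjugate pair: the negative imaginary part first).


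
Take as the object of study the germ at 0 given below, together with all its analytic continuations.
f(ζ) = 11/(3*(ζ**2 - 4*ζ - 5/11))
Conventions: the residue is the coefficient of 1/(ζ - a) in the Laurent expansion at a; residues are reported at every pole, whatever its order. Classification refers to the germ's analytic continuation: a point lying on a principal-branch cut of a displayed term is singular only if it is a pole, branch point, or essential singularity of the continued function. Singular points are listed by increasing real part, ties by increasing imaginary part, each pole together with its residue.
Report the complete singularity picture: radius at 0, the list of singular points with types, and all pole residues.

Denominator factor (ζ**2 - 4*ζ - 5/11): discriminant 196/11, real irrational roots 2 + (7/11)*sqrt(11) and 2 - (7/11)*sqrt(11); poles of order 1, moduli 2 + (7/11)*sqrt(11) and -2 + (7/11)*sqrt(11).
The radius of convergence is the smallest modulus among the singular points: -2 + (7/11)*sqrt(11).
The factor ζ**2 - 4*ζ - 5/11 splits as (ζ - a)(ζ - a') with a = 2 - (7/11)*sqrt(11), a' = 2 + (7/11)*sqrt(11). At the order-1 pole a set g(ζ) = (ζ - a)*f(ζ) = [11/3] / (ζ - a').
Simple pole: residue = g(a) at a = 2 - (7/11)*sqrt(11), which is -(11/42)*sqrt(11).
The factor ζ**2 - 4*ζ - 5/11 splits as (ζ - a)(ζ - a') with a = 2 + (7/11)*sqrt(11), a' = 2 - (7/11)*sqrt(11). At the order-1 pole a set g(ζ) = (ζ - a)*f(ζ) = [11/3] / (ζ - a').
Simple pole: residue = g(a) at a = 2 + (7/11)*sqrt(11), which is (11/42)*sqrt(11).
List the singular points by increasing real part (a conjugate pair: the negative imaginary part first).

Radius of convergence at 0: -2 + (7/11)*sqrt(11).
At 2 - (7/11)*sqrt(11): a pole of order 1; residue -(11/42)*sqrt(11).
At 2 + (7/11)*sqrt(11): a pole of order 1; residue (11/42)*sqrt(11).


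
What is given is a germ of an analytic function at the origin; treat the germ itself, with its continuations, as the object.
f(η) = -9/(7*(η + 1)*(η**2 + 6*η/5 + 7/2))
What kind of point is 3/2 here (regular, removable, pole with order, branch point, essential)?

Denominator factors: η + 1 = 5/2 at η = 3/2; η**2 + 6*η/5 + 7/2 = 151/20 at η = 3/2 — none vanishes.
So the germ continues analytically to 3/2.

The point is a regular point.


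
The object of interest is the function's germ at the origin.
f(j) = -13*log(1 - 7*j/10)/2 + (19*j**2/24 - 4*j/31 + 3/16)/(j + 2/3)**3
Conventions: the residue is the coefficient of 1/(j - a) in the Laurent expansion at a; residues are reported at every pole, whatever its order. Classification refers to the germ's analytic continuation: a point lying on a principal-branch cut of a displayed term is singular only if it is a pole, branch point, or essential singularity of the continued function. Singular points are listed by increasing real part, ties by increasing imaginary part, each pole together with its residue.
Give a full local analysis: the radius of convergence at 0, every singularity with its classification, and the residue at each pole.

Denominator factor (j + 2/3)^3: pole of order 3 at -2/3, modulus 2/3.
Branch term (-13/2)*log(1 - j/(10/7)): its argument vanishes at j = 10/7, a logarithmic branch point, modulus 10/7.
The radius of convergence is the smallest modulus among the singular points: 2/3.
The branch term is analytic at -2/3 and contributes nothing to the residue; only the rational part matters.
At the order-3 pole -2/3 set g(j) = (j - (-2/3))^3*(rational part) = 19*j**2/24 - 4*j/31 + 3/16.
Order-3 pole: residue = g''(a)/2; g''(-2/3) = 19/12, so the residue is 19/24.
List the singular points by increasing real part (a conjugate pair: the negative imaginary part first).

Radius of convergence at 0: 2/3.
At -2/3: a pole of order 3; residue 19/24.
At 10/7: a logarithmic branch point.


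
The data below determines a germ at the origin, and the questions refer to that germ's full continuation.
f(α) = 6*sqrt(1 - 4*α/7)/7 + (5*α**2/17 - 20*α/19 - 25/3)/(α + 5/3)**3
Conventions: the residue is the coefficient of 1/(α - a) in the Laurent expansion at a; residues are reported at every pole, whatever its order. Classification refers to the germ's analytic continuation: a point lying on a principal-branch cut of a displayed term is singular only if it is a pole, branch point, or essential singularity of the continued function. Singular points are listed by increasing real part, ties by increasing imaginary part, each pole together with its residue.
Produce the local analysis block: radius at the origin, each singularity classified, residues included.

Radius of convergence at 0: 5/3.
At -5/3: a pole of order 3; residue 5/17.
At 7/4: an algebraic (square-root) branch point.

Denominator factor (α + 5/3)^3: pole of order 3 at -5/3, modulus 5/3.
Branch term (6/7)*sqrt(1 - α/(7/4)): its argument vanishes at α = 7/4, a square-root branch point, modulus 7/4.
The radius of convergence is the smallest modulus among the singular points: 5/3.
The branch term is analytic at -5/3 and contributes nothing to the residue; only the rational part matters.
At the order-3 pole -5/3 set g(α) = (α - (-5/3))^3*(rational part) = 5*α**2/17 - 20*α/19 - 25/3.
Order-3 pole: residue = g''(a)/2; g''(-5/3) = 10/17, so the residue is 5/17.
List the singular points by increasing real part (a conjugate pair: the negative imaginary part first).


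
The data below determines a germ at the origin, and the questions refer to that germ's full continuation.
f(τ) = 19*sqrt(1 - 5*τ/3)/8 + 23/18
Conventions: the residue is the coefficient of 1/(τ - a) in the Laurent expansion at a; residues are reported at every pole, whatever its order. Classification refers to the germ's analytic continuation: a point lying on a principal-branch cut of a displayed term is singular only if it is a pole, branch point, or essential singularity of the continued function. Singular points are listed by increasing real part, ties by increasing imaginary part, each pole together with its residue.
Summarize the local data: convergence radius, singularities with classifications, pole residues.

Branch term (19/8)*sqrt(1 - τ/(3/5)): its argument vanishes at τ = 3/5, a square-root branch point, modulus 3/5.
The radius of convergence is the smallest modulus among the singular points: 3/5.

Radius of convergence at 0: 3/5.
At 3/5: an algebraic (square-root) branch point.


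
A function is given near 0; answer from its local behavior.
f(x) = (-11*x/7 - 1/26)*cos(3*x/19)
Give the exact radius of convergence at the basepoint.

The radius of convergence is infinite.

The factor cos(3*x/19) is entire and contributes no finite singular point.
The polynomial part has no poles.
No finite singular points: the Taylor series at 0 converges everywhere.


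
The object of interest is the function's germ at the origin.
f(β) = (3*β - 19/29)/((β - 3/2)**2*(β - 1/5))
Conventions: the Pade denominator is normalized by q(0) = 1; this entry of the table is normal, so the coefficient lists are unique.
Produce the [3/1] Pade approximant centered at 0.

The Pade approximant has numerator coefficients [380/261, -1084460/252387, -14073440/2271483, -37131440/6814449]; denominator coefficients [1, -13651/2901].

Taylor coefficients needed (expand at 0): a_0 = 380/261, a_1 = 2000/783, a_2 = 1520/261, a_3 = 154720/7047, a_4 = 2184160/21141.
Write the denominator as Q(β) = 1 + q1*β. Requiring Q*f - P = O(β^5) with deg P <= 3 kills the coefficients of β^4..β^4 in Q*f:
  β^4: a_4 + q1*a_3 = 0, i.e. 2184160/21141 + (154720/7047)*q1 = 0.
Solving this linear system: q1 = -13651/2901.
The numerator is Q*f truncated at degree 3: P0 = a_0 = 380/261; P1 = a_1 + q1*a_0 = -1084460/252387; P2 = a_2 + q1*a_1 = -14073440/2271483; P3 = a_3 + q1*a_2 = -37131440/6814449.


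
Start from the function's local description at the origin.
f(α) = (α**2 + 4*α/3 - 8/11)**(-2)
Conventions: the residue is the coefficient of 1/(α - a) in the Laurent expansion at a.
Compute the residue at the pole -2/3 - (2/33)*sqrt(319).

The residue is (297/26912)*sqrt(319).

The factor α**2 + 4*α/3 - 8/11 splits as (α - a)(α - a') with a = -2/3 - (2/33)*sqrt(319), a' = -2/3 + (2/33)*sqrt(319). At the order-2 pole a set g(α) = (α - a)^2*f(α) = [1] / (α - a')^2.
Order-2 pole: residue = g'(a); g'(-2/3 - (2/33)*sqrt(319)) = (297/26912)*sqrt(319), so the residue is (297/26912)*sqrt(319).


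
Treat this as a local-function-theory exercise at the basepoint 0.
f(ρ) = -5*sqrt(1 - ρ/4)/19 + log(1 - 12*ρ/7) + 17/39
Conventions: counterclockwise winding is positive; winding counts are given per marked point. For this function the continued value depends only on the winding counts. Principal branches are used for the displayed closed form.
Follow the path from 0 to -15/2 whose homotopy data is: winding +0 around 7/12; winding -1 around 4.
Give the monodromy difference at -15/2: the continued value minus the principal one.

The rational part is single-valued and drops out of the difference; each branch term changes only by its own monodromy.
(-5/19)*sqrt(1 - ρ/(4)): winding -1 is odd, the square root flips sign, contributing -2*(-5/19)*sqrt(1 - (-15/2)/(4)) = -2*(-5/19)*sqrt(23/8) = (5/38)*sqrt(46).
(1)*log(1 - ρ/(7/12)): winding 0 around 7/12, so this term returns to its principal value, contribution 0.
Summing the contributions at ρ = -15/2 gives (5/38)*sqrt(46).

Continued minus principal equals (5/38)*sqrt(46).


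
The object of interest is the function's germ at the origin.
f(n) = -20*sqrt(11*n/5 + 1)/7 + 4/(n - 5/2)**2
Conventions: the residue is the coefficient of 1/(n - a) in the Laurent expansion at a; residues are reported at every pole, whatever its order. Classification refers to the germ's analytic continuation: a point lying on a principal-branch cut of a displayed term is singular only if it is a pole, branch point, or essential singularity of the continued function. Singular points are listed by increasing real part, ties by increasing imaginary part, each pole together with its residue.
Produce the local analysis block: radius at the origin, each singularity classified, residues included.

Radius of convergence at 0: 5/11.
At -5/11: an algebraic (square-root) branch point.
At 5/2: a pole of order 2; residue 0.

Denominator factor (n - 5/2)^2: pole of order 2 at 5/2, modulus 5/2.
Branch term (-20/7)*sqrt(1 - n/(-5/11)): its argument vanishes at n = -5/11, a square-root branch point, modulus 5/11.
The radius of convergence is the smallest modulus among the singular points: 5/11.
The branch term is analytic at 5/2 and contributes nothing to the residue; only the rational part matters.
At the order-2 pole 5/2 set g(n) = (n - (5/2))^2*(rational part) = 4.
Order-2 pole: residue = g'(a); g'(5/2) = 0, so the residue is 0.
List the singular points by increasing real part (a conjugate pair: the negative imaginary part first).


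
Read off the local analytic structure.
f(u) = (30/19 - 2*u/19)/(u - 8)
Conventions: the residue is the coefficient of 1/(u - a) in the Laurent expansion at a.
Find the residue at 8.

At the order-1 pole 8 set g(u) = (u - (8))*f(u) = 30/19 - 2*u/19.
Simple pole: residue = g(a) at a = 8, which is 14/19.

The residue is 14/19.


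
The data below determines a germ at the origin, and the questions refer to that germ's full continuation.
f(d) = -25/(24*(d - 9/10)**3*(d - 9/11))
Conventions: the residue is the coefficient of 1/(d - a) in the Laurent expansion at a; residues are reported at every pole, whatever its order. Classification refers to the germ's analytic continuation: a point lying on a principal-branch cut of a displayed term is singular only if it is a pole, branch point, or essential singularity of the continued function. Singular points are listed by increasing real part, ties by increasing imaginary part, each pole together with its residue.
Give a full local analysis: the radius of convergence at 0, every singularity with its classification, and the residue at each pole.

Denominator factor (d - 9/11): pole of order 1 at 9/11, modulus 9/11.
Denominator factor (d - 9/10)^3: pole of order 3 at 9/10, modulus 9/10.
The radius of convergence is the smallest modulus among the singular points: 9/11.
At the order-1 pole 9/11 set g(d) = (d - (9/11))*f(d) = -25/(24*(d - 9/10)**3).
Simple pole: residue = g(a) at a = 9/11, which is 4159375/2187.
At the order-3 pole 9/10 set g(d) = (d - (9/10))^3*f(d) = -25/(24*(d - 9/11)).
Order-3 pole: residue = g''(a)/2; g''(9/10) = -8318750/2187, so the residue is -4159375/2187.
List the singular points by increasing real part (a conjugate pair: the negative imaginary part first).

Radius of convergence at 0: 9/11.
At 9/11: a pole of order 1; residue 4159375/2187.
At 9/10: a pole of order 3; residue -4159375/2187.


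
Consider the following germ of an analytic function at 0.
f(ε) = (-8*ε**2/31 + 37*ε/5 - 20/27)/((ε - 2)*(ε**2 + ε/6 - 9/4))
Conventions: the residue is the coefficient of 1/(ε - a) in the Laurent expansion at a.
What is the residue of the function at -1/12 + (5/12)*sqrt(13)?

The residue is -113536/34875 - (51238/90675)*sqrt(13).

The factor ε**2 + ε/6 - 9/4 splits as (ε - a)(ε - a') with a = -1/12 + (5/12)*sqrt(13), a' = -1/12 - (5/12)*sqrt(13). At the order-1 pole a set g(ε) = (ε - a)*f(ε) = [(-8*ε**2/31 + 37*ε/5 - 20/27)/(ε - 2)] / (ε - a').
Simple pole: residue = g(a) at a = -1/12 + (5/12)*sqrt(13), which is -113536/34875 - (51238/90675)*sqrt(13).


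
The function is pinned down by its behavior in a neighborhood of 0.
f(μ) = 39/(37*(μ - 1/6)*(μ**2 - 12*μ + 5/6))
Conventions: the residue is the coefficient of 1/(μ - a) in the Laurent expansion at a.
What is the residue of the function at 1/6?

At the order-1 pole 1/6 set g(μ) = (μ - (1/6))*f(μ) = 39/(37*(μ**2 - 12*μ + 5/6)).
Simple pole: residue = g(a) at a = 1/6, which is -1404/1517.

The residue is -1404/1517.


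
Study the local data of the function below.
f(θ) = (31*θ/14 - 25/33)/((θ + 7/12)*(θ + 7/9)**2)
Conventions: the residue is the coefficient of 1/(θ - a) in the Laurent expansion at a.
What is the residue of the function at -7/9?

At the order-2 pole -7/9 set g(θ) = (θ - (-7/9))^2*f(θ) = (31*θ/14 - 25/33)/(θ + 7/12).
Order-2 pole: residue = g'(a); g'(-7/9) = 29214/539, so the residue is 29214/539.

The residue is 29214/539.


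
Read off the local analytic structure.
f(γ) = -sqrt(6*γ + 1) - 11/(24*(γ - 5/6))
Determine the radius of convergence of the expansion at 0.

Denominator factor (γ - 5/6): pole of order 1 at 5/6, modulus 5/6.
Branch term (-1)*sqrt(1 - γ/(-1/6)): its argument vanishes at γ = -1/6, a square-root branch point, modulus 1/6.
The radius of convergence is the smallest modulus among the singular points: 1/6.

The radius of convergence is 1/6.


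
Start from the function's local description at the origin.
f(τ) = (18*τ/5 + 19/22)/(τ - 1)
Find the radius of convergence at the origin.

Denominator factor (τ - 1): pole of order 1 at 1, modulus 1.
The radius of convergence is the smallest modulus among the singular points: 1.

The radius of convergence is 1.


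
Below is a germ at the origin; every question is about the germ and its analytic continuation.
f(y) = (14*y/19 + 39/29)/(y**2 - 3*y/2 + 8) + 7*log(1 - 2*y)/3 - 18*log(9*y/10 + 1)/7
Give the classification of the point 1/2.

The term (7/3)*log(1 - y/(1/2)) has argument 1 - 1/2/(1/2) = 0 at 1/2: a logarithmic (infinitely-sheeted) branch point; the remaining terms are analytic or single-valued there.

The point is a logarithmic branch point.
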